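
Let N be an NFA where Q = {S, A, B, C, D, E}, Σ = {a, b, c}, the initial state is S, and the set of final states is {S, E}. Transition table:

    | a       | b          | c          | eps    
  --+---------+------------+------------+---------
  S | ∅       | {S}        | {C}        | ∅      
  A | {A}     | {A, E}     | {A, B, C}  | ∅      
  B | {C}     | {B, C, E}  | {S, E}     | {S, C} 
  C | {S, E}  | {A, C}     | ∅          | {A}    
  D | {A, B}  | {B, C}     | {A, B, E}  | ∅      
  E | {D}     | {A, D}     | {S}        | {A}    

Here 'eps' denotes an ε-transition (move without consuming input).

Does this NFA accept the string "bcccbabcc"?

Start in {S}.
Read 'b': {S} → {S}.
Read 'c': {S} → {A, C}.
Read 'c': {A, C} → {S, A, B, C}.
Read 'c': {S, A, B, C} → {S, A, B, C, E}.
Read 'b': {S, A, B, C, E} → {S, A, B, C, D, E}.
Read 'a': {S, A, B, C, D, E} → {S, A, B, C, D, E}.
Read 'b': {S, A, B, C, D, E} → {S, A, B, C, D, E}.
Read 'c': {S, A, B, C, D, E} → {S, A, B, C, E}.
Read 'c': {S, A, B, C, E} → {S, A, B, C, E}.
The final set {S, A, B, C, E} contains the accepting states S, E.

Yes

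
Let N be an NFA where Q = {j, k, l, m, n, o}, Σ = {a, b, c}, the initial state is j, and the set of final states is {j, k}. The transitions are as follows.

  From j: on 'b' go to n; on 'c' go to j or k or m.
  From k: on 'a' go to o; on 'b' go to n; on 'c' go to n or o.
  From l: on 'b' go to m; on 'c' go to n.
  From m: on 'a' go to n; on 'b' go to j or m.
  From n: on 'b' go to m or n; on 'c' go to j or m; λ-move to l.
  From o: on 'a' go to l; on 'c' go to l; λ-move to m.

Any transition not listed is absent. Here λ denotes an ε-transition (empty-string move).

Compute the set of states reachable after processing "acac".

∅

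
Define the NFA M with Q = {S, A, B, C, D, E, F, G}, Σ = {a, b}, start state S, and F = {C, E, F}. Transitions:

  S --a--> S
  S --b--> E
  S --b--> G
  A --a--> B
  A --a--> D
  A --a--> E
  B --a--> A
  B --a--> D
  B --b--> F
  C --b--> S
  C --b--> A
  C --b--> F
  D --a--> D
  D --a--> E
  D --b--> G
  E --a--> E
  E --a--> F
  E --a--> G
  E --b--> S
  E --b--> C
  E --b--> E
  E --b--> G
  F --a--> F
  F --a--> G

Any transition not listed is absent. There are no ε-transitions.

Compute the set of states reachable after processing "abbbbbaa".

{S, A, D, E, F, G}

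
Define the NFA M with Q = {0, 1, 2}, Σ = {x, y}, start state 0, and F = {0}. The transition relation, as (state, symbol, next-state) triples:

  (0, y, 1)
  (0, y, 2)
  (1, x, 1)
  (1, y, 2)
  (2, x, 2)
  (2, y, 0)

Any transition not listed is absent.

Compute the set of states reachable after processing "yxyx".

Start in {0}.
Read 'y': 0→{1, 2}; now {1, 2}.
Read 'x': 1→{1}, 2→{2}; now {1, 2}.
Read 'y': 1→{2}, 2→{0}; now {0, 2}.
Read 'x': 0→∅, 2→{2}; now {2}.

{2}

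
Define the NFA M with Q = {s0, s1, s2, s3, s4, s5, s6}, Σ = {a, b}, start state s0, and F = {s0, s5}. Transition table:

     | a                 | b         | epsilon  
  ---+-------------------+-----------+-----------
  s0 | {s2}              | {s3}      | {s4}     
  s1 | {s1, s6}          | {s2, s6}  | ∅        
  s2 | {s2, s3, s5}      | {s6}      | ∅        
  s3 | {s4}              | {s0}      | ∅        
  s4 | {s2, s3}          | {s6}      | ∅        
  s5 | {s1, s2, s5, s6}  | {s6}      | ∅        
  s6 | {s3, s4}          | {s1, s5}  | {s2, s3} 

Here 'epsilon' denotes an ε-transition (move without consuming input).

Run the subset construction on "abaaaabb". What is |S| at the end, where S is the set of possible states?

7

Start: ε-closure({s0}) = {s0, s4}.
Read 'a': {s0, s4} → {s2, s3}.
Read 'b': {s2, s3} → {s0, s2, s3, s4, s6}.
Read 'a': {s0, s2, s3, s4, s6} → {s2, s3, s4, s5}.
Read 'a': {s2, s3, s4, s5} → {s1, s2, s3, s4, s5, s6}.
Read 'a': {s1, s2, s3, s4, s5, s6} → {s1, s2, s3, s4, s5, s6}.
Read 'a': {s1, s2, s3, s4, s5, s6} → {s1, s2, s3, s4, s5, s6}.
Read 'b': {s1, s2, s3, s4, s5, s6} → {s0, s1, s2, s3, s4, s5, s6}.
Read 'b': {s0, s1, s2, s3, s4, s5, s6} → {s0, s1, s2, s3, s4, s5, s6}.
That set has 7 states.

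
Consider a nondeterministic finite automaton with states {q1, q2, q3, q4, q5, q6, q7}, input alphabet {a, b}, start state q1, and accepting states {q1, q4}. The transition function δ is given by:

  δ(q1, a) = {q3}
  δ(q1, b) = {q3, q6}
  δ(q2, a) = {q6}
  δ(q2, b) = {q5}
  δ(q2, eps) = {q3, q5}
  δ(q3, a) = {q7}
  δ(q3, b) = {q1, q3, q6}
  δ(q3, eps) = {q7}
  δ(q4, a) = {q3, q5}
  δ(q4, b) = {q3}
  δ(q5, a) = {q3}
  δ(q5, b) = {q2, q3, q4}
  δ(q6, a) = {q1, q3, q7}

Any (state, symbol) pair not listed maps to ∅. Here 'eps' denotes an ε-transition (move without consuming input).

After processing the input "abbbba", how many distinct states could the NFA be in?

Start in {q1}.
Read 'a': {q1} → {q3, q7}.
Read 'b': {q3, q7} → {q1, q3, q6, q7}.
Read 'b': {q1, q3, q6, q7} → {q1, q3, q6, q7}.
Read 'b': {q1, q3, q6, q7} → {q1, q3, q6, q7}.
Read 'b': {q1, q3, q6, q7} → {q1, q3, q6, q7}.
Read 'a': {q1, q3, q6, q7} → {q1, q3, q7}.
That set has 3 states.

3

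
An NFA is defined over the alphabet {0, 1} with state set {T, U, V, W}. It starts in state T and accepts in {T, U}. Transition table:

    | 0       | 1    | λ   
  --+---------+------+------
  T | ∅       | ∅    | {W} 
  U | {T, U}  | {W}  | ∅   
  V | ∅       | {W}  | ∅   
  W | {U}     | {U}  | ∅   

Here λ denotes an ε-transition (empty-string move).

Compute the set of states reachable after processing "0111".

Start: ε-closure({T}) = {T, W}.
Read '0': T→∅, W→{U}; now {U}.
Read '1': U→{W}; now {W}.
Read '1': W→{U}; now {U}.
Read '1': U→{W}; now {W}.

{W}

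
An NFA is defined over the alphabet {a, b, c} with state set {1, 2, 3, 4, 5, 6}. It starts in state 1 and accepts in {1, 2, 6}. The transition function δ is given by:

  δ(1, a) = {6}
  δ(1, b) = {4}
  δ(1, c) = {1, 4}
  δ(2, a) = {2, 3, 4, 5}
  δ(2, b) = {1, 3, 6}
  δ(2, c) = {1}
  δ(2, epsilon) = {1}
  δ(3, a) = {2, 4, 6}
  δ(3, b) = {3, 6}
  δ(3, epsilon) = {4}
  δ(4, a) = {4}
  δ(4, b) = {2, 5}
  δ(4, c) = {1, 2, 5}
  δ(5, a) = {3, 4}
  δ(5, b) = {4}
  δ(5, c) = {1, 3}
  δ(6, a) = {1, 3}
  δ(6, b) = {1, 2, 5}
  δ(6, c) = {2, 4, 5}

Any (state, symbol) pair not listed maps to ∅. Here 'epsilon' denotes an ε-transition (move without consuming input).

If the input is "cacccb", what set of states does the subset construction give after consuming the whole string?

Start in {1}.
Read 'c': 1→{1, 4}; now {1, 4}.
Read 'a': 1→{6}, 4→{4}; now {4, 6}.
Read 'c': 4→{1, 2, 5}, 6→{2, 4, 5}; now {1, 2, 4, 5}.
Read 'c': 1→{1, 4}, 2→{1}, 4→{1, 2, 5}, 5→{1, 3}; now {1, 2, 3, 4, 5}.
Read 'c': 1→{1, 4}, 2→{1}, 3→∅, 4→{1, 2, 5}, 5→{1, 3}; now {1, 2, 3, 4, 5}.
Read 'b': 1→{4}, 2→{1, 3, 6}, 3→{3, 6}, 4→{2, 5}, 5→{4}; now {1, 2, 3, 4, 5, 6}.

{1, 2, 3, 4, 5, 6}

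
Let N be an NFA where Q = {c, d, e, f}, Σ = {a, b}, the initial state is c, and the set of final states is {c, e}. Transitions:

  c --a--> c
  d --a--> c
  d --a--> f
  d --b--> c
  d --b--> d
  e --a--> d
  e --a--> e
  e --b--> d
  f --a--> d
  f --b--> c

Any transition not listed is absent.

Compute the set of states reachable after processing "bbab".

Start in {c}.
Read 'b': c→∅; now ∅.
The set is empty and remains empty for the remaining 3 symbols.

∅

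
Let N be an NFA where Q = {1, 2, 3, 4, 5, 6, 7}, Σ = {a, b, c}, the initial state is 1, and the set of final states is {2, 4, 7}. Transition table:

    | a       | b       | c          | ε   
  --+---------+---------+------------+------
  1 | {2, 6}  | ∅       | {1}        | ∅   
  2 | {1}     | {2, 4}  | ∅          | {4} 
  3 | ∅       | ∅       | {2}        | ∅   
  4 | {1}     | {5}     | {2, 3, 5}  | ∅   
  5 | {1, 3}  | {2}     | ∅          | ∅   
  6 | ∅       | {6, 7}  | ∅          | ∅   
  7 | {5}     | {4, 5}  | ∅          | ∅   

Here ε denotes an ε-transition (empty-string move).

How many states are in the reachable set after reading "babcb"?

Start in {1}.
Read 'b': 1→∅; now ∅.
The set is empty and remains empty for the remaining 4 symbols.
That set has 0 states.

0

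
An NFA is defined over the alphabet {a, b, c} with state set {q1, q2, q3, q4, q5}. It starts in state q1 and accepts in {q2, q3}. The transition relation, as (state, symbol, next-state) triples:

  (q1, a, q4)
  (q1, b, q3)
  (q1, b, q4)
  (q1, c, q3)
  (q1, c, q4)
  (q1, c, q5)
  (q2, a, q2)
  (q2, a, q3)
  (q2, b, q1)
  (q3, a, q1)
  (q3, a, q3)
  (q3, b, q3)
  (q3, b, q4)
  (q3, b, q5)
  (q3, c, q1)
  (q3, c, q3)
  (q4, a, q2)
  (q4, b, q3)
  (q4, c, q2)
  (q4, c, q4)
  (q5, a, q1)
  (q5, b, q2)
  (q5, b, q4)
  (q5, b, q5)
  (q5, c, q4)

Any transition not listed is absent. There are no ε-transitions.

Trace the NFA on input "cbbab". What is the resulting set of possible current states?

{q1, q3, q4, q5}

Start in {q1}.
Read 'c': q1→{q3, q4, q5}; now {q3, q4, q5}.
Read 'b': q3→{q3, q4, q5}, q4→{q3}, q5→{q2, q4, q5}; now {q2, q3, q4, q5}.
Read 'b': q2→{q1}, q3→{q3, q4, q5}, q4→{q3}, q5→{q2, q4, q5}; now {q1, q2, q3, q4, q5}.
Read 'a': q1→{q4}, q2→{q2, q3}, q3→{q1, q3}, q4→{q2}, q5→{q1}; now {q1, q2, q3, q4}.
Read 'b': q1→{q3, q4}, q2→{q1}, q3→{q3, q4, q5}, q4→{q3}; now {q1, q3, q4, q5}.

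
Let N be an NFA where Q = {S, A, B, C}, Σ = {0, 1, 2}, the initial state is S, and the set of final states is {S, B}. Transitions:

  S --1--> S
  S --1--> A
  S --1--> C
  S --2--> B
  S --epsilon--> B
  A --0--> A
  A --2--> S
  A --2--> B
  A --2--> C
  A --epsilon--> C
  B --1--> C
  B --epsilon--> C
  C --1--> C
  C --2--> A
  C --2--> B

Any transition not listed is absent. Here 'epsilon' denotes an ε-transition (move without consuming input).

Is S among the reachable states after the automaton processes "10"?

No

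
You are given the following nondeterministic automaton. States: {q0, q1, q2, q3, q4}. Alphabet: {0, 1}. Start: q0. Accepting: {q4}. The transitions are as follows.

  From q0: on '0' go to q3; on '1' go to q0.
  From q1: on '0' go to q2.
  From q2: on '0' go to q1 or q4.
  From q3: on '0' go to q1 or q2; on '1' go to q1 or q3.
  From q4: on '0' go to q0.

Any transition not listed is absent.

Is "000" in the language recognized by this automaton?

Yes

Start in {q0}.
Read '0': q0→{q3}; now {q3}.
Read '0': q3→{q1, q2}; now {q1, q2}.
Read '0': q1→{q2}, q2→{q1, q4}; now {q1, q2, q4}.
The final set {q1, q2, q4} contains the accepting state q4.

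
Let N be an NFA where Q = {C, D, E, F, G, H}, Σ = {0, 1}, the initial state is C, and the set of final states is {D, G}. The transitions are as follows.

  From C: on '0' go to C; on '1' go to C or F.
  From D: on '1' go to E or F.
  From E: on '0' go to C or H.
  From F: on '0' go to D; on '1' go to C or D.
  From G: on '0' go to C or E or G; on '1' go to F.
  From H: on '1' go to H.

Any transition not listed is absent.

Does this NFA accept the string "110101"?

No

Start in {C}.
Read '1': {C} → {C, F}.
Read '1': {C, F} → {C, D, F}.
Read '0': {C, D, F} → {C, D}.
Read '1': {C, D} → {C, E, F}.
Read '0': {C, E, F} → {C, D, H}.
Read '1': {C, D, H} → {C, E, F, H}.
The final set {C, E, F, H} contains no accepting state.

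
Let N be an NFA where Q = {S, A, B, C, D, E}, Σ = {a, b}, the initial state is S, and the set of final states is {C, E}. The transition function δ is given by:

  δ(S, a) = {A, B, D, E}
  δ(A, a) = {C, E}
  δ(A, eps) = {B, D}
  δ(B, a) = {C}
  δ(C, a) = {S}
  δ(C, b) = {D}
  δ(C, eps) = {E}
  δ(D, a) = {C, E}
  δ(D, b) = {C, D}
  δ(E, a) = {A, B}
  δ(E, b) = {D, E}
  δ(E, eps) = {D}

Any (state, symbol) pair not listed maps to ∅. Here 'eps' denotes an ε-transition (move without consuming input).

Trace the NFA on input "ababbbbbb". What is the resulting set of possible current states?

{C, D, E}

Start in {S}.
Read 'a': S→{A, B, D, E}; now {A, B, D, E}.
Read 'b': A→∅, B→∅, D→{C, D}, E→{D, E}; now {C, D, E}.
Read 'a': C→{S}, D→{C, E}, E→{A, B}; union {S, A, B, C, E}; ε-closure = {S, A, B, C, D, E}.
Read 'b': S→∅, A→∅, B→∅, C→{D}, D→{C, D}, E→{D, E}; now {C, D, E}.
Read 'b': C→{D}, D→{C, D}, E→{D, E}; now {C, D, E}.
Read 'b': C→{D}, D→{C, D}, E→{D, E}; now {C, D, E}.
Read 'b': C→{D}, D→{C, D}, E→{D, E}; now {C, D, E}.
Read 'b': C→{D}, D→{C, D}, E→{D, E}; now {C, D, E}.
Read 'b': C→{D}, D→{C, D}, E→{D, E}; now {C, D, E}.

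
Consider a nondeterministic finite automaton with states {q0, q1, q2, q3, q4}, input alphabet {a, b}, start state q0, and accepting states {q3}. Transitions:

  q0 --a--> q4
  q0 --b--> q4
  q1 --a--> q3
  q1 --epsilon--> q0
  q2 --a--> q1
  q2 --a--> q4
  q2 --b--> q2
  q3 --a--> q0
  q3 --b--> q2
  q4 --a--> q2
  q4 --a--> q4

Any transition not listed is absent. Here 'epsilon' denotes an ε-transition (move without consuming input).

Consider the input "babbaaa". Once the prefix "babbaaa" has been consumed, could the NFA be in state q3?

Start in {q0}.
Read 'b': q0→{q4}; now {q4}.
Read 'a': q4→{q2, q4}; now {q2, q4}.
Read 'b': q2→{q2}, q4→∅; now {q2}.
Read 'b': q2→{q2}; now {q2}.
Read 'a': q2→{q1, q4}; union {q1, q4}; ε-closure = {q0, q1, q4}.
Read 'a': q0→{q4}, q1→{q3}, q4→{q2, q4}; now {q2, q3, q4}.
Read 'a': q2→{q1, q4}, q3→{q0}, q4→{q2, q4}; now {q0, q1, q2, q4}.
State q3 is not in {q0, q1, q2, q4}.

No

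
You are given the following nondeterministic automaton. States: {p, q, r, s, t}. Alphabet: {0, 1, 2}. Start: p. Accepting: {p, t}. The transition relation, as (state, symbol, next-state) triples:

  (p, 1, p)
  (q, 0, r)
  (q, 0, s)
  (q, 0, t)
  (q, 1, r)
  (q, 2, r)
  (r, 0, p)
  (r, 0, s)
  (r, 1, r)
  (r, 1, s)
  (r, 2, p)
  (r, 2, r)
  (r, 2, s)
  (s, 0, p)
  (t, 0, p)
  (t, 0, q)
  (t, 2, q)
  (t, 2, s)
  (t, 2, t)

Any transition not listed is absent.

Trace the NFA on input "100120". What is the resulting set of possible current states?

Start in {p}.
Read '1': p→{p}; now {p}.
Read '0': p→∅; now ∅.
The set is empty and remains empty for the remaining 4 symbols.

∅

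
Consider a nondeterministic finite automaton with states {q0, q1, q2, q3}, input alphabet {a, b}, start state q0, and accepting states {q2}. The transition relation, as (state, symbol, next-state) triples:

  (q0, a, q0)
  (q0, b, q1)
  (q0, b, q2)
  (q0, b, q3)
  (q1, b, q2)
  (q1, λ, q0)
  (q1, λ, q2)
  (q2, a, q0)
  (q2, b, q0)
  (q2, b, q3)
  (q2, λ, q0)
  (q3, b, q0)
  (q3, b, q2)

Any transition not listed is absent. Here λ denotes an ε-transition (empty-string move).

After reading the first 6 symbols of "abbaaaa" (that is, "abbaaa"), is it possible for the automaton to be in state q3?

No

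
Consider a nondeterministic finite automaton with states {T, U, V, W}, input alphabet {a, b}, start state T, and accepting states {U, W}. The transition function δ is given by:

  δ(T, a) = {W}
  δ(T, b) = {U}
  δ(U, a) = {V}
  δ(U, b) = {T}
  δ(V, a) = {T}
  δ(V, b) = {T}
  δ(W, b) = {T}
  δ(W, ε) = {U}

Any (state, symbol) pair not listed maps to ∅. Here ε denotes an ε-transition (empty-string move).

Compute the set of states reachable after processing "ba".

{V}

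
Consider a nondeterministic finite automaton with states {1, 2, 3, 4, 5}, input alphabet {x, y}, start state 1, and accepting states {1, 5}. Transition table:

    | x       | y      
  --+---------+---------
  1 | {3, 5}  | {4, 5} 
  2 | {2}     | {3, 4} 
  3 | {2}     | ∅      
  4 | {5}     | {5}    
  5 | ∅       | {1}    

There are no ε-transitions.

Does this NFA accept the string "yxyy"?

Yes

Start in {1}.
Read 'y': {1} → {4, 5}.
Read 'x': {4, 5} → {5}.
Read 'y': {5} → {1}.
Read 'y': {1} → {4, 5}.
The final set {4, 5} contains the accepting state 5.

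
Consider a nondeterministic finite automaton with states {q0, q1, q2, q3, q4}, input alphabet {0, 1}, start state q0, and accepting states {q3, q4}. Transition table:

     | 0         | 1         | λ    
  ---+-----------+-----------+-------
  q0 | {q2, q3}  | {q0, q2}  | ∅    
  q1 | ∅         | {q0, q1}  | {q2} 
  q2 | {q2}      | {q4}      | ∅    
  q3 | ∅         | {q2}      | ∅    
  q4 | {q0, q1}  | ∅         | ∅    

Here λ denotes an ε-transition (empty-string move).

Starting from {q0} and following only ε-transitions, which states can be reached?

{q0}

Begin with {q0}.
No ε-moves leave this set, so the closure equals the set itself.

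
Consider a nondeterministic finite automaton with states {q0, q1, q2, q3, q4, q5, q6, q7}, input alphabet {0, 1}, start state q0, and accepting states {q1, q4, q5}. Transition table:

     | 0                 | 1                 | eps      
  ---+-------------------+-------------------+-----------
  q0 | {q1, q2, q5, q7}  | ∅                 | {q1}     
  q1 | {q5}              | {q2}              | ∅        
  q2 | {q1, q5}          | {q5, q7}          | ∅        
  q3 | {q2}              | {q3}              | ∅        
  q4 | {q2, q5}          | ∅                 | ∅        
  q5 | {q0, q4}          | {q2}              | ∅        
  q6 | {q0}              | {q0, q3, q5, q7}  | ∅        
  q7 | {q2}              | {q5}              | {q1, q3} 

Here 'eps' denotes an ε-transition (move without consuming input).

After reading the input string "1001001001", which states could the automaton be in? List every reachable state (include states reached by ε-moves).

{q2}

Start: ε-closure({q0}) = {q0, q1}.
Read '1': {q0, q1} → {q2}.
Read '0': {q2} → {q1, q5}.
Read '0': {q1, q5} → {q0, q1, q4, q5}.
Read '1': {q0, q1, q4, q5} → {q2}.
Read '0': {q2} → {q1, q5}.
Read '0': {q1, q5} → {q0, q1, q4, q5}.
Read '1': {q0, q1, q4, q5} → {q2}.
Read '0': {q2} → {q1, q5}.
Read '0': {q1, q5} → {q0, q1, q4, q5}.
Read '1': {q0, q1, q4, q5} → {q2}.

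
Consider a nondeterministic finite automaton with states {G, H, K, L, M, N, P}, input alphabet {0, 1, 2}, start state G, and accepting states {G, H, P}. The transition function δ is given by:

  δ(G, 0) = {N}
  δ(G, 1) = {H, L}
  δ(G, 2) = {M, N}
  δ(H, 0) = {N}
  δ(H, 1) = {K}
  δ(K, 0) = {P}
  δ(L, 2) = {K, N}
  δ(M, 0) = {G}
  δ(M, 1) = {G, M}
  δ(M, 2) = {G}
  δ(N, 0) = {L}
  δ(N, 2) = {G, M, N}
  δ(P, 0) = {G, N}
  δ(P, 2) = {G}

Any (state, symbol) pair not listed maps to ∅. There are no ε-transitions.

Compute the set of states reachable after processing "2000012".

∅

Start in {G}.
Read '2': {G} → {M, N}.
Read '0': {M, N} → {G, L}.
Read '0': {G, L} → {N}.
Read '0': {N} → {L}.
Read '0': {L} → ∅.
The set is empty and remains empty for the remaining 2 symbols.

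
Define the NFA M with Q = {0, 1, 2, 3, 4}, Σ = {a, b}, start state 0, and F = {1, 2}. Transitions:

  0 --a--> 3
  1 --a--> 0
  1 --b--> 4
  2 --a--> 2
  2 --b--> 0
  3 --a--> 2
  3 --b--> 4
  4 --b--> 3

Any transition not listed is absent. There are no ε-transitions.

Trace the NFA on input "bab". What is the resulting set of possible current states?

Start in {0}.
Read 'b': 0→∅; now ∅.
The set is empty and remains empty for the remaining 2 symbols.

∅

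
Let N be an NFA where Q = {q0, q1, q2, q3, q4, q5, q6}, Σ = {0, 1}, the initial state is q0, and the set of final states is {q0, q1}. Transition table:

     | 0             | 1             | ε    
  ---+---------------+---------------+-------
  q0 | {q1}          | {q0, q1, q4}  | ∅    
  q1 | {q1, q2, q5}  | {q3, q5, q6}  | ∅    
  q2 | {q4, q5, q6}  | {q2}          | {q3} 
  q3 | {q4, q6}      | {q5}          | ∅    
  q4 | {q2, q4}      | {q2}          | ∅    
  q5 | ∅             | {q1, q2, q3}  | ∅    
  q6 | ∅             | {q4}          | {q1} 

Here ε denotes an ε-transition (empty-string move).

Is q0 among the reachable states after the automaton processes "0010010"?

No

Start in {q0}.
Read '0': {q0} → {q1}.
Read '0': {q1} → {q1, q2, q3, q5}.
Read '1': {q1, q2, q3, q5} → {q1, q2, q3, q5, q6}.
Read '0': {q1, q2, q3, q5, q6} → {q1, q2, q3, q4, q5, q6}.
Read '0': {q1, q2, q3, q4, q5, q6} → {q1, q2, q3, q4, q5, q6}.
Read '1': {q1, q2, q3, q4, q5, q6} → {q1, q2, q3, q4, q5, q6}.
Read '0': {q1, q2, q3, q4, q5, q6} → {q1, q2, q3, q4, q5, q6}.
State q0 is not in {q1, q2, q3, q4, q5, q6}.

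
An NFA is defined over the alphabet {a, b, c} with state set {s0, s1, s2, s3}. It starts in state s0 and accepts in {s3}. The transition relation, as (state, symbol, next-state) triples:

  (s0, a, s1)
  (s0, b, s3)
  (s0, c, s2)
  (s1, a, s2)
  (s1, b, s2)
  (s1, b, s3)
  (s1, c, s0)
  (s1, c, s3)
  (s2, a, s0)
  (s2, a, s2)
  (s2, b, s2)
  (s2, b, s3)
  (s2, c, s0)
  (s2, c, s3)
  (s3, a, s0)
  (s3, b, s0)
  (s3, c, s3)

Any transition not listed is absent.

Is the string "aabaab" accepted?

Yes

Start in {s0}.
Read 'a': s0→{s1}; now {s1}.
Read 'a': s1→{s2}; now {s2}.
Read 'b': s2→{s2, s3}; now {s2, s3}.
Read 'a': s2→{s0, s2}, s3→{s0}; now {s0, s2}.
Read 'a': s0→{s1}, s2→{s0, s2}; now {s0, s1, s2}.
Read 'b': s0→{s3}, s1→{s2, s3}, s2→{s2, s3}; now {s2, s3}.
The final set {s2, s3} contains the accepting state s3.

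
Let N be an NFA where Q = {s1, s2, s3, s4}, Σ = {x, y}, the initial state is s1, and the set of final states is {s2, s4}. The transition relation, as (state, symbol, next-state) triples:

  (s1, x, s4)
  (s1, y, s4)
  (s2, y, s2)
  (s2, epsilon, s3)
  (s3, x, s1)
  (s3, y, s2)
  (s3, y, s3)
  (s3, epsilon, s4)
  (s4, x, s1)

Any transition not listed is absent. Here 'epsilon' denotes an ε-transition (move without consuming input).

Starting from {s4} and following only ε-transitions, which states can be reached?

{s4}

Begin with {s4}.
No ε-moves leave this set, so the closure equals the set itself.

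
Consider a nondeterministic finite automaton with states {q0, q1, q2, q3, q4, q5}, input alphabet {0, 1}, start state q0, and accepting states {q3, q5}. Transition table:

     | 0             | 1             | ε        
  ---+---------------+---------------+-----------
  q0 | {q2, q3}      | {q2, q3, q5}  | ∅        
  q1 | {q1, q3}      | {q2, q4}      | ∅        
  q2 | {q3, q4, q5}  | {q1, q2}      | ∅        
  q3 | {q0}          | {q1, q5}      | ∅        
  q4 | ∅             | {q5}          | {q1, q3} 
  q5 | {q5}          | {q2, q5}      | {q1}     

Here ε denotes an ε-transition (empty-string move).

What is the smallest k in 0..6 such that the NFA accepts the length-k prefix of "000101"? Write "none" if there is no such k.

1

Start in {q0}.
Read '0': q0→{q2, q3}; now {q2, q3}.
None of the earlier sets intersect F, but {q2, q3} does.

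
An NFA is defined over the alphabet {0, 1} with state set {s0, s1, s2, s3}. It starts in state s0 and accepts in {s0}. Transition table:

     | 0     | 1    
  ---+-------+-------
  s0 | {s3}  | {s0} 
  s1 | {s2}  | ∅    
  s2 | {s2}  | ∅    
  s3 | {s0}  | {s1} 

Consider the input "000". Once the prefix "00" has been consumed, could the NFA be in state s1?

Start in {s0}.
Read '0': {s0} → {s3}.
Read '0': {s3} → {s0}.
State s1 is not in {s0}.

No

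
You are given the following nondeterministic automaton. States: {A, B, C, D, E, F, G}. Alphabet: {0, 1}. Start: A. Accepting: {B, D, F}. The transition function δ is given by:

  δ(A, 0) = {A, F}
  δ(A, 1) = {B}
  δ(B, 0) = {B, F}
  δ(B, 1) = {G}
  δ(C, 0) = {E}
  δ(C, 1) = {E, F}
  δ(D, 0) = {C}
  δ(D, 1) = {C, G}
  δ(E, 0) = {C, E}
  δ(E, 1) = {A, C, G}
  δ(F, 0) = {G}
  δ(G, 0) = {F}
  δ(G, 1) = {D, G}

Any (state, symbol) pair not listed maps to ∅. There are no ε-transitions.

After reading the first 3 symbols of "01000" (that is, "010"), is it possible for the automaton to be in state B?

Start in {A}.
Read '0': A→{A, F}; now {A, F}.
Read '1': A→{B}, F→∅; now {B}.
Read '0': B→{B, F}; now {B, F}.
State B is in {B, F}.

Yes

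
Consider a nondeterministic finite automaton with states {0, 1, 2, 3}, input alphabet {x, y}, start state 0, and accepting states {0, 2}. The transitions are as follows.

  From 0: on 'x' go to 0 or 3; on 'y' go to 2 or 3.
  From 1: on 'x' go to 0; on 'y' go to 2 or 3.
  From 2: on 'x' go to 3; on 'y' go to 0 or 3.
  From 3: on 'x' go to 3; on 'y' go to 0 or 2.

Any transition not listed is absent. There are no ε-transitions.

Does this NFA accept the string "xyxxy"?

Yes

Start in {0}.
Read 'x': {0} → {0, 3}.
Read 'y': {0, 3} → {0, 2, 3}.
Read 'x': {0, 2, 3} → {0, 3}.
Read 'x': {0, 3} → {0, 3}.
Read 'y': {0, 3} → {0, 2, 3}.
The final set {0, 2, 3} contains the accepting states 0, 2.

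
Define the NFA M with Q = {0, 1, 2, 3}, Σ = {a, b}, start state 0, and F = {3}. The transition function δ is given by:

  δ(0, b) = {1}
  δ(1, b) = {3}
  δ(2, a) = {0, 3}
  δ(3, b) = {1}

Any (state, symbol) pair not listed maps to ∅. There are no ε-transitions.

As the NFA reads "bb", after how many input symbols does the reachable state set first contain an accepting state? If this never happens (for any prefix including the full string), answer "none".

2

Start in {0}.
Read 'b': 0→{1}; now {1}.
Read 'b': 1→{3}; now {3}.
None of the earlier sets intersect F, but {3} does.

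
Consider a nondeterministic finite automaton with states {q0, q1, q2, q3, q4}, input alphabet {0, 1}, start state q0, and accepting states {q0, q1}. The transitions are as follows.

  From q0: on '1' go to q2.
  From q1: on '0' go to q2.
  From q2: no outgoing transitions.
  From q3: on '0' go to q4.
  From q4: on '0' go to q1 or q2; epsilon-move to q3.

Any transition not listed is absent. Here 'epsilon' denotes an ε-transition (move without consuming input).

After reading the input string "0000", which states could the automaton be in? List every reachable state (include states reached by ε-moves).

∅

Start in {q0}.
Read '0': {q0} → ∅.
The set is empty and remains empty for the remaining 3 symbols.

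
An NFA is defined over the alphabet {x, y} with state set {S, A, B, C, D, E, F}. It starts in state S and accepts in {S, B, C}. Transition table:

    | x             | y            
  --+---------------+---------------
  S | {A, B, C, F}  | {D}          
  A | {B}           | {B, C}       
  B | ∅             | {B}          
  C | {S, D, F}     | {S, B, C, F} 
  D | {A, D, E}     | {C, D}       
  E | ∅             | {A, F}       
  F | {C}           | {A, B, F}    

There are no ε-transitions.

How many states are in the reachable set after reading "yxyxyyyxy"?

6

Start in {S}.
Read 'y': S→{D}; now {D}.
Read 'x': D→{A, D, E}; now {A, D, E}.
Read 'y': A→{B, C}, D→{C, D}, E→{A, F}; now {A, B, C, D, F}.
Read 'x': A→{B}, B→∅, C→{S, D, F}, D→{A, D, E}, F→{C}; now {S, A, B, C, D, E, F}.
Read 'y': S→{D}, A→{B, C}, B→{B}, C→{S, B, C, F}, D→{C, D}, E→{A, F}, F→{A, B, F}; now {S, A, B, C, D, F}.
Read 'y': S→{D}, A→{B, C}, B→{B}, C→{S, B, C, F}, D→{C, D}, F→{A, B, F}; now {S, A, B, C, D, F}.
Read 'y': S→{D}, A→{B, C}, B→{B}, C→{S, B, C, F}, D→{C, D}, F→{A, B, F}; now {S, A, B, C, D, F}.
Read 'x': S→{A, B, C, F}, A→{B}, B→∅, C→{S, D, F}, D→{A, D, E}, F→{C}; now {S, A, B, C, D, E, F}.
Read 'y': S→{D}, A→{B, C}, B→{B}, C→{S, B, C, F}, D→{C, D}, E→{A, F}, F→{A, B, F}; now {S, A, B, C, D, F}.
That set has 6 states.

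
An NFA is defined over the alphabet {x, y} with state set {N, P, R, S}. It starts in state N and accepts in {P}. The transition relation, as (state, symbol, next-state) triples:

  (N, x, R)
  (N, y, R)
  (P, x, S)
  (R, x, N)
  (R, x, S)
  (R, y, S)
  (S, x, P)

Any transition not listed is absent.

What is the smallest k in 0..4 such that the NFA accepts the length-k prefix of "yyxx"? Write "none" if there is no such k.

3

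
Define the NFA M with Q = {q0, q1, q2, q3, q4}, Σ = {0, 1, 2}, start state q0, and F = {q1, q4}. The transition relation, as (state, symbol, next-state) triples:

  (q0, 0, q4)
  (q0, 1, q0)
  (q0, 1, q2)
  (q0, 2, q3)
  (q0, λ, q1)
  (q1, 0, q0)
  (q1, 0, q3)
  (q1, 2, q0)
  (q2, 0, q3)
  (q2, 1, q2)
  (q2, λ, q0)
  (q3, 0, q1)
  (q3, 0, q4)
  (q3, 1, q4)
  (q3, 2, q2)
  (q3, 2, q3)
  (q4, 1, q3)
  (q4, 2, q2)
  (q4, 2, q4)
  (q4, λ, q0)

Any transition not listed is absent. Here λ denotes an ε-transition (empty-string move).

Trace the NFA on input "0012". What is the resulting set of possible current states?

{q0, q1, q2, q3, q4}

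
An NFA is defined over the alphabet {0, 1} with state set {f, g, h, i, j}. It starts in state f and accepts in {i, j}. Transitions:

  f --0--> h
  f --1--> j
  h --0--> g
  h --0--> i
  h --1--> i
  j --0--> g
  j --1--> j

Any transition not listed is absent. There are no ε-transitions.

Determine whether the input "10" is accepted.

No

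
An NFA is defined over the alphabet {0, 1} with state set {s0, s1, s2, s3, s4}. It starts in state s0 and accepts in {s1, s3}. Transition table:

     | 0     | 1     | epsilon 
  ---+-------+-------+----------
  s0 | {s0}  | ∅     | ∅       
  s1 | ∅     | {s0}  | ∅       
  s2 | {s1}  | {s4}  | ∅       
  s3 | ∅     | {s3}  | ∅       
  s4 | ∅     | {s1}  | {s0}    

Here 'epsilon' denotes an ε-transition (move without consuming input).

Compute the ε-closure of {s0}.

{s0}

Begin with {s0}.
No ε-moves leave this set, so the closure equals the set itself.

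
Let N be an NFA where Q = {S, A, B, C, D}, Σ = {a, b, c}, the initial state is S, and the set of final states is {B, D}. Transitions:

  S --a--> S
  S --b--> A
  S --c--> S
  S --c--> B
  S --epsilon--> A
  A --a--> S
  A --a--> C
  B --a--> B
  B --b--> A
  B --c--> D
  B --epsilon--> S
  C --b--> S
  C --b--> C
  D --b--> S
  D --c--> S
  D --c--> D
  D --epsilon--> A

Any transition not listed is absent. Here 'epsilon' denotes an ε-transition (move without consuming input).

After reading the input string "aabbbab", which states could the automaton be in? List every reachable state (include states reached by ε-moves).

{S, A, C}

Start: ε-closure({S}) = {S, A}.
Read 'a': {S, A} → {S, A, C}.
Read 'a': {S, A, C} → {S, A, C}.
Read 'b': {S, A, C} → {S, A, C}.
Read 'b': {S, A, C} → {S, A, C}.
Read 'b': {S, A, C} → {S, A, C}.
Read 'a': {S, A, C} → {S, A, C}.
Read 'b': {S, A, C} → {S, A, C}.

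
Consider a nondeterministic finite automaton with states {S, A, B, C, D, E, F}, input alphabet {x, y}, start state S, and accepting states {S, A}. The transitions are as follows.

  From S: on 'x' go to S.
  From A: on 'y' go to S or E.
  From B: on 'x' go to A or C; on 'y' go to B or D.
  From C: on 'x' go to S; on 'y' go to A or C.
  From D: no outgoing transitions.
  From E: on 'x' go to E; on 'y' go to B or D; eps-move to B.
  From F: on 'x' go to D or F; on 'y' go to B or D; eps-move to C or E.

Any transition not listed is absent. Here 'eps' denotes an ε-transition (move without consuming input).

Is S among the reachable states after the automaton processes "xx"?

Yes

Start in {S}.
Read 'x': S→{S}; now {S}.
Read 'x': S→{S}; now {S}.
State S is in {S}.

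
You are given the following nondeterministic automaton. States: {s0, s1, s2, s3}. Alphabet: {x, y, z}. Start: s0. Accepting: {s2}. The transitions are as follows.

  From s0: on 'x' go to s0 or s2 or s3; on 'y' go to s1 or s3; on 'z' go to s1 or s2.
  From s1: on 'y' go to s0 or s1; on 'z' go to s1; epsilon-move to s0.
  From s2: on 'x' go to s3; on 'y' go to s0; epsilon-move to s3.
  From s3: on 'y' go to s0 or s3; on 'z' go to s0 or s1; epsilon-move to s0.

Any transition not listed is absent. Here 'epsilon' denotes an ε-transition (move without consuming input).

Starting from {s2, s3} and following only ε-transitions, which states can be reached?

Begin with {s2, s3}.
ε-move s3 → s0; add s0.

{s0, s2, s3}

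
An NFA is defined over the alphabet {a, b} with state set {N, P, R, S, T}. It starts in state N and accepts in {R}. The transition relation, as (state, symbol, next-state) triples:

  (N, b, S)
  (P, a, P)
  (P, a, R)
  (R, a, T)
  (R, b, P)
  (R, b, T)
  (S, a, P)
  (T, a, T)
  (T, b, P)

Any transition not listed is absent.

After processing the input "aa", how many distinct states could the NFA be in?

0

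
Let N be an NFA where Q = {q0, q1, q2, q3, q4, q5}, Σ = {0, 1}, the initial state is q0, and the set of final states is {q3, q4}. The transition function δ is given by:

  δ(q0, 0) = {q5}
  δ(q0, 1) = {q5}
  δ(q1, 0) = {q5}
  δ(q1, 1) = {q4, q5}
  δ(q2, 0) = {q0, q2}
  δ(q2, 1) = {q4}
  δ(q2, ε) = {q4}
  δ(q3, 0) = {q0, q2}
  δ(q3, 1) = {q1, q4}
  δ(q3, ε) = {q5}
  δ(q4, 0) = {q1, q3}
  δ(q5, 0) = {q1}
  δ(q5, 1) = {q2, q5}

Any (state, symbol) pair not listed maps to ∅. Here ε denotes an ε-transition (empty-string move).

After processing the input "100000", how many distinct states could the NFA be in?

1

Start in {q0}.
Read '1': {q0} → {q5}.
Read '0': {q5} → {q1}.
Read '0': {q1} → {q5}.
Read '0': {q5} → {q1}.
Read '0': {q1} → {q5}.
Read '0': {q5} → {q1}.
That set has 1 state.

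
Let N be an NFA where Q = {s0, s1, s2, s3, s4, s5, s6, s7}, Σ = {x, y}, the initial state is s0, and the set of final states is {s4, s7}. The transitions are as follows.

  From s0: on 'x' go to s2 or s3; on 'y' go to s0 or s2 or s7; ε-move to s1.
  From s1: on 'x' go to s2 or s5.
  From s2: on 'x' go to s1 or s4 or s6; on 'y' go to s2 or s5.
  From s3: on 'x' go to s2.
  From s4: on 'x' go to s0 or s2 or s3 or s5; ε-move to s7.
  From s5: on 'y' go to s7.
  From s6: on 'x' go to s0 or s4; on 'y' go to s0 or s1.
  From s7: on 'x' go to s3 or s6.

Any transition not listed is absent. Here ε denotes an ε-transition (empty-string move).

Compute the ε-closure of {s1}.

Begin with {s1}.
No ε-moves leave this set, so the closure equals the set itself.

{s1}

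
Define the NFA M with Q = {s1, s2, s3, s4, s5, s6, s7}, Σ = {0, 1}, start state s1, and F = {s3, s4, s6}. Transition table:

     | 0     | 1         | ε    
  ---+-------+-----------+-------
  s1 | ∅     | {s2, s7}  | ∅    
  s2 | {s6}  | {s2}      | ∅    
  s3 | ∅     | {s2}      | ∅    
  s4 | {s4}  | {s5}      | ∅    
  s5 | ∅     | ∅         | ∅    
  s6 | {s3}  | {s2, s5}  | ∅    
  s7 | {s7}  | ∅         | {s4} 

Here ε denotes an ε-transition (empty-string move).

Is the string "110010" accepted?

Yes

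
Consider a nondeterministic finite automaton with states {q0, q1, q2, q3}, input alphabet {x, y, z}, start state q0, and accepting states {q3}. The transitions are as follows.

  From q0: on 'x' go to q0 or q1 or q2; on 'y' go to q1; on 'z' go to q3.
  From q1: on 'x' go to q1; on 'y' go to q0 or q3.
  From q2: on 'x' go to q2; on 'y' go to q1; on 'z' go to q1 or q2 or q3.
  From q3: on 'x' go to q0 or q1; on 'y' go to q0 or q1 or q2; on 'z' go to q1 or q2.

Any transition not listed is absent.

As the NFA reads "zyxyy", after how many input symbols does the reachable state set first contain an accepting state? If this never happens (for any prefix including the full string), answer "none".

Start in {q0}.
Read 'z': q0→{q3}; now {q3}.
None of the earlier sets intersect F, but {q3} does.

1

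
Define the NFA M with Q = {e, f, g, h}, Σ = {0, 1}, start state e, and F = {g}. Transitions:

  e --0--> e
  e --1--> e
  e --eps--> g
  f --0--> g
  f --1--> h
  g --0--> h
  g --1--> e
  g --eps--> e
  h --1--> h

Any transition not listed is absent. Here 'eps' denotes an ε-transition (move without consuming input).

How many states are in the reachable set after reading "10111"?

3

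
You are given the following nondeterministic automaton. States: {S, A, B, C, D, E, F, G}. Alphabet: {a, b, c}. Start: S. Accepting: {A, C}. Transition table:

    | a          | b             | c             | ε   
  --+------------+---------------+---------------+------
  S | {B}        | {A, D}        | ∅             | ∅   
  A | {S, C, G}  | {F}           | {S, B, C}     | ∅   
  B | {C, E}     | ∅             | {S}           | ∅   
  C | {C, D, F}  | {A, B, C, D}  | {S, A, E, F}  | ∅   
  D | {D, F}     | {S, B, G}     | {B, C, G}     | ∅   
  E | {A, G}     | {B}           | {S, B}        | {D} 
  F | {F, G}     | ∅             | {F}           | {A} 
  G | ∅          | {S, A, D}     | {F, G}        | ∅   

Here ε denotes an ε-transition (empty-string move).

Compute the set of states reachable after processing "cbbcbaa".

∅

Start in {S}.
Read 'c': {S} → ∅.
The set is empty and remains empty for the remaining 6 symbols.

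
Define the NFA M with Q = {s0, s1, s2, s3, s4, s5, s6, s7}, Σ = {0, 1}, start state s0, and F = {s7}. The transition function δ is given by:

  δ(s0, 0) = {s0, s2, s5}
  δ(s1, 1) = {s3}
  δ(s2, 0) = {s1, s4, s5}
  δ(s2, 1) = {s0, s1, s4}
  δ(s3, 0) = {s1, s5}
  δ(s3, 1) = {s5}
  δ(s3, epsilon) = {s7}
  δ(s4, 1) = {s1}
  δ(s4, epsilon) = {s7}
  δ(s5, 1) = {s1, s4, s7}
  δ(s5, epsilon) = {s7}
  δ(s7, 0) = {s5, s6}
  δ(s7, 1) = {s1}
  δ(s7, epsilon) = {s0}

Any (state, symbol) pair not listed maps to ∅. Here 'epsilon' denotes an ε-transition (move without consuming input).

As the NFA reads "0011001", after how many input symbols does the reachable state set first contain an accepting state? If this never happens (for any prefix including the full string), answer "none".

1

Start in {s0}.
Read '0': s0→{s0, s2, s5}; union {s0, s2, s5}; ε-closure = {s0, s2, s5, s7}.
None of the earlier sets intersect F, but {s0, s2, s5, s7} does.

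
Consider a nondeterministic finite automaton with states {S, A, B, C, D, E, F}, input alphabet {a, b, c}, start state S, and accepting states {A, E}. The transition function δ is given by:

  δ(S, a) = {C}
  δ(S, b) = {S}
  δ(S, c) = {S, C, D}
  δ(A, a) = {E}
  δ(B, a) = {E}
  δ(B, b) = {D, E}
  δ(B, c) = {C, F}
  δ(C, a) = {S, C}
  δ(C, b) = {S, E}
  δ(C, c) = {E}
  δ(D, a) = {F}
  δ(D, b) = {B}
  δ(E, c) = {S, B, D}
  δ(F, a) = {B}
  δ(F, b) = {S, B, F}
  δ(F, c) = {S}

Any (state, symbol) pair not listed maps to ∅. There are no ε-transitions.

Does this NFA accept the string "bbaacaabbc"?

No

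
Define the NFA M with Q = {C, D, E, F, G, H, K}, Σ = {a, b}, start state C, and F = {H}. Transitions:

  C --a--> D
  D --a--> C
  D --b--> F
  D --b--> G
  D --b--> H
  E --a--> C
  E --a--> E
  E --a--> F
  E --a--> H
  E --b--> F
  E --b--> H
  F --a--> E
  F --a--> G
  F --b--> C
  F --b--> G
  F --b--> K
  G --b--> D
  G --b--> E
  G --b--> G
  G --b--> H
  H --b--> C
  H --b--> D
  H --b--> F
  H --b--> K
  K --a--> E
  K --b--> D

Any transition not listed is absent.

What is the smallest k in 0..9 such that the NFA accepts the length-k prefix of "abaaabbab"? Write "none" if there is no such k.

Start in {C}.
Read 'a': {C} → {D}.
Read 'b': {D} → {F, G, H}.
None of the earlier sets intersect F, but {F, G, H} does.

2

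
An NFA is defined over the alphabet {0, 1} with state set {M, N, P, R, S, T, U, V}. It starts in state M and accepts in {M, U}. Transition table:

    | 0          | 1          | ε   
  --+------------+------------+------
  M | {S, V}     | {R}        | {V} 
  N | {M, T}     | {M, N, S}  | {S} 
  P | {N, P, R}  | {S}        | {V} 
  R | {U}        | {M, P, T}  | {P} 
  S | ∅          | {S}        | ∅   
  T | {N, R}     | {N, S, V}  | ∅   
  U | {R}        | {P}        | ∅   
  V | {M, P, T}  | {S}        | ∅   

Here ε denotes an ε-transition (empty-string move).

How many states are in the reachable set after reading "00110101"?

Start: ε-closure({M}) = {M, V}.
Read '0': M→{S, V}, V→{M, P, T}; now {M, P, S, T, V}.
Read '0': M→{S, V}, P→{N, P, R}, S→∅, T→{N, R}, V→{M, P, T}; now {M, N, P, R, S, T, V}.
Read '1': M→{R}, N→{M, N, S}, P→{S}, R→{M, P, T}, S→{S}, T→{N, S, V}, V→{S}; now {M, N, P, R, S, T, V}.
Read '1': M→{R}, N→{M, N, S}, P→{S}, R→{M, P, T}, S→{S}, T→{N, S, V}, V→{S}; now {M, N, P, R, S, T, V}.
Read '0': M→{S, V}, N→{M, T}, P→{N, P, R}, R→{U}, S→∅, T→{N, R}, V→{M, P, T}; now {M, N, P, R, S, T, U, V}.
Read '1': M→{R}, N→{M, N, S}, P→{S}, R→{M, P, T}, S→{S}, T→{N, S, V}, U→{P}, V→{S}; now {M, N, P, R, S, T, V}.
Read '0': M→{S, V}, N→{M, T}, P→{N, P, R}, R→{U}, S→∅, T→{N, R}, V→{M, P, T}; now {M, N, P, R, S, T, U, V}.
Read '1': M→{R}, N→{M, N, S}, P→{S}, R→{M, P, T}, S→{S}, T→{N, S, V}, U→{P}, V→{S}; now {M, N, P, R, S, T, V}.
That set has 7 states.

7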